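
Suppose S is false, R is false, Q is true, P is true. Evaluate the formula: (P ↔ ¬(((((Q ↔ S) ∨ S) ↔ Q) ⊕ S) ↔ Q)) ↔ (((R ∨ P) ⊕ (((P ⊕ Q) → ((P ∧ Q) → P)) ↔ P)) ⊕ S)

False

Substituting S=False, R=False, Q=True, P=True:
Q ↔ S = True ↔ False = False
(Q ↔ S) ∨ S = False ∨ False = False
((Q ↔ S) ∨ S) ↔ Q = False ↔ True = False
(((Q ↔ S) ∨ S) ↔ Q) ⊕ S = False ⊕ False = False
((((Q ↔ S) ∨ S) ↔ Q) ⊕ S) ↔ Q = False ↔ True = False
¬(((((Q ↔ S) ∨ S) ↔ Q) ⊕ S) ↔ Q) = ¬False = True
P ↔ ¬(((((Q ↔ S) ∨ S) ↔ Q) ⊕ S) ↔ Q) = True ↔ True = True
R ∨ P = False ∨ True = True
P ⊕ Q = True ⊕ True = False
P ∧ Q = True ∧ True = True
(P ∧ Q) → P = True → True = True
(P ⊕ Q) → ((P ∧ Q) → P) = False → True = True
((P ⊕ Q) → ((P ∧ Q) → P)) ↔ P = True ↔ True = True
(R ∨ P) ⊕ (((P ⊕ Q) → ((P ∧ Q) → P)) ↔ P) = True ⊕ True = False
((R ∨ P) ⊕ (((P ⊕ Q) → ((P ∧ Q) → P)) ↔ P)) ⊕ S = False ⊕ False = False
(P ↔ ¬(((((Q ↔ S) ∨ S) ↔ Q) ⊕ S) ↔ Q)) ↔ (((R ∨ P) ⊕ (((P ⊕ Q) → ((P ∧ Q) → P)) ↔ P)) ⊕ S) = True ↔ False = False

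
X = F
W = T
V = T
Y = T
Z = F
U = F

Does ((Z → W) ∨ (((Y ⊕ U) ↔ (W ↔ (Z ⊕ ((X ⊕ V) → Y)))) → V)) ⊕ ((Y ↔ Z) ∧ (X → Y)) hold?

Z → W = F → T = T
Y ⊕ U = T ⊕ F = T
X ⊕ V = F ⊕ T = T
(X ⊕ V) → Y = T → T = T
Z ⊕ ((X ⊕ V) → Y) = F ⊕ T = T
W ↔ (Z ⊕ ((X ⊕ V) → Y)) = T ↔ T = T
(Y ⊕ U) ↔ (W ↔ (Z ⊕ ((X ⊕ V) → Y))) = T ↔ T = T
((Y ⊕ U) ↔ (W ↔ (Z ⊕ ((X ⊕ V) → Y)))) → V = T → T = T
(Z → W) ∨ (((Y ⊕ U) ↔ (W ↔ (Z ⊕ ((X ⊕ V) → Y)))) → V) = T ∨ T = T
Y ↔ Z = T ↔ F = F
X → Y = F → T = T
(Y ↔ Z) ∧ (X → Y) = F ∧ T = F
((Z → W) ∨ (((Y ⊕ U) ↔ (W ↔ (Z ⊕ ((X ⊕ V) → Y)))) → V)) ⊕ ((Y ↔ Z) ∧ (X → Y)) = T ⊕ F = T

T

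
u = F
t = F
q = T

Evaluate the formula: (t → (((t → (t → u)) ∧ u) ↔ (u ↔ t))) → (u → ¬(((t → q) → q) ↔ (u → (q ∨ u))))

Substituting u=F, t=F, q=T:
t → u = F → F = T
t → (t → u) = F → T = T
(t → (t → u)) ∧ u = T ∧ F = F
u ↔ t = F ↔ F = T
((t → (t → u)) ∧ u) ↔ (u ↔ t) = F ↔ T = F
t → (((t → (t → u)) ∧ u) ↔ (u ↔ t)) = F → F = T
t → q = F → T = T
(t → q) → q = T → T = T
q ∨ u = T ∨ F = T
u → (q ∨ u) = F → T = T
((t → q) → q) ↔ (u → (q ∨ u)) = T ↔ T = T
¬(((t → q) → q) ↔ (u → (q ∨ u))) = ¬T = F
u → ¬(((t → q) → q) ↔ (u → (q ∨ u))) = F → F = T
(t → (((t → (t → u)) ∧ u) ↔ (u ↔ t))) → (u → ¬(((t → q) → q) ↔ (u → (q ∨ u)))) = T → T = T

T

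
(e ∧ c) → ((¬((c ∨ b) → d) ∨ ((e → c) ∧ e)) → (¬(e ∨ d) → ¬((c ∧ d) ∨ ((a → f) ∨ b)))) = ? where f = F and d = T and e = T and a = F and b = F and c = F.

T

e ∧ c = T ∧ F = F
c ∨ b = F ∨ F = F
(c ∨ b) → d = F → T = T
¬((c ∨ b) → d) = ¬T = F
e → c = T → F = F
(e → c) ∧ e = F ∧ T = F
¬((c ∨ b) → d) ∨ ((e → c) ∧ e) = F ∨ F = F
e ∨ d = T ∨ T = T
¬(e ∨ d) = ¬T = F
c ∧ d = F ∧ T = F
a → f = F → F = T
(a → f) ∨ b = T ∨ F = T
(c ∧ d) ∨ ((a → f) ∨ b) = F ∨ T = T
¬((c ∧ d) ∨ ((a → f) ∨ b)) = ¬T = F
¬(e ∨ d) → ¬((c ∧ d) ∨ ((a → f) ∨ b)) = F → F = T
(¬((c ∨ b) → d) ∨ ((e → c) ∧ e)) → (¬(e ∨ d) → ¬((c ∧ d) ∨ ((a → f) ∨ b))) = F → T = T
(e ∧ c) → ((¬((c ∨ b) → d) ∨ ((e → c) ∧ e)) → (¬(e ∨ d) → ¬((c ∧ d) ∨ ((a → f) ∨ b)))) = F → T = T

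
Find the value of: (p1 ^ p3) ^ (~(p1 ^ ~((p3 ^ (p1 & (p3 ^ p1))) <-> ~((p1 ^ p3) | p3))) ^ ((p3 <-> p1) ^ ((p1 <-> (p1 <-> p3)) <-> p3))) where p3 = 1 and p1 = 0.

p1 ^ p3 = 0 ^ 1 = 1
p3 ^ p1 = 1 ^ 0 = 1
p1 & (p3 ^ p1) = 0 & 1 = 0
p3 ^ (p1 & (p3 ^ p1)) = 1 ^ 0 = 1
p1 ^ p3 = 0 ^ 1 = 1
(p1 ^ p3) | p3 = 1 | 1 = 1
~((p1 ^ p3) | p3) = ~1 = 0
(p3 ^ (p1 & (p3 ^ p1))) <-> ~((p1 ^ p3) | p3) = 1 <-> 0 = 0
~((p3 ^ (p1 & (p3 ^ p1))) <-> ~((p1 ^ p3) | p3)) = ~0 = 1
p1 ^ ~((p3 ^ (p1 & (p3 ^ p1))) <-> ~((p1 ^ p3) | p3)) = 0 ^ 1 = 1
~(p1 ^ ~((p3 ^ (p1 & (p3 ^ p1))) <-> ~((p1 ^ p3) | p3))) = ~1 = 0
p3 <-> p1 = 1 <-> 0 = 0
p1 <-> p3 = 0 <-> 1 = 0
p1 <-> (p1 <-> p3) = 0 <-> 0 = 1
(p1 <-> (p1 <-> p3)) <-> p3 = 1 <-> 1 = 1
(p3 <-> p1) ^ ((p1 <-> (p1 <-> p3)) <-> p3) = 0 ^ 1 = 1
~(p1 ^ ~((p3 ^ (p1 & (p3 ^ p1))) <-> ~((p1 ^ p3) | p3))) ^ ((p3 <-> p1) ^ ((p1 <-> (p1 <-> p3)) <-> p3)) = 0 ^ 1 = 1
(p1 ^ p3) ^ (~(p1 ^ ~((p3 ^ (p1 & (p3 ^ p1))) <-> ~((p1 ^ p3) | p3))) ^ ((p3 <-> p1) ^ ((p1 <-> (p1 <-> p3)) <-> p3))) = 1 ^ 1 = 0

0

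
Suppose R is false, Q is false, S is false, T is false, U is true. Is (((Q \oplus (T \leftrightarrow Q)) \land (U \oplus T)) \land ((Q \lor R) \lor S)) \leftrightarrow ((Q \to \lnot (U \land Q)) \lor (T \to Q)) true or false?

\text{False}

Substituting R=\text{False}, Q=\text{False}, S=\text{False}, T=\text{False}, U=\text{True}:
T \leftrightarrow Q = \text{False} \leftrightarrow \text{False} = \text{True}
Q \oplus (T \leftrightarrow Q) = \text{False} \oplus \text{True} = \text{True}
U \oplus T = \text{True} \oplus \text{False} = \text{True}
(Q \oplus (T \leftrightarrow Q)) \land (U \oplus T) = \text{True} \land \text{True} = \text{True}
Q \lor R = \text{False} \lor \text{False} = \text{False}
(Q \lor R) \lor S = \text{False} \lor \text{False} = \text{False}
((Q \oplus (T \leftrightarrow Q)) \land (U \oplus T)) \land ((Q \lor R) \lor S) = \text{True} \land \text{False} = \text{False}
U \land Q = \text{True} \land \text{False} = \text{False}
\lnot (U \land Q) = \lnot \text{False} = \text{True}
Q \to \lnot (U \land Q) = \text{False} \to \text{True} = \text{True}
T \to Q = \text{False} \to \text{False} = \text{True}
(Q \to \lnot (U \land Q)) \lor (T \to Q) = \text{True} \lor \text{True} = \text{True}
(((Q \oplus (T \leftrightarrow Q)) \land (U \oplus T)) \land ((Q \lor R) \lor S)) \leftrightarrow ((Q \to \lnot (U \land Q)) \lor (T \to Q)) = \text{False} \leftrightarrow \text{True} = \text{False}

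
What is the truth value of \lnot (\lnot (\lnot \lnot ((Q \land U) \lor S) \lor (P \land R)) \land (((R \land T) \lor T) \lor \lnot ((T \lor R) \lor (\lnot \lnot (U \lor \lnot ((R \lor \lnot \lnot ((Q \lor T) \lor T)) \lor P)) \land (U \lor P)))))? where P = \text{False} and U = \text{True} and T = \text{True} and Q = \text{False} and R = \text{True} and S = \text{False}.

Q \land U = \text{False} \land \text{True} = \text{False}
(Q \land U) \lor S = \text{False} \lor \text{False} = \text{False}
\lnot ((Q \land U) \lor S) = \lnot \text{False} = \text{True}
\lnot \lnot ((Q \land U) \lor S) = \lnot \text{True} = \text{False}
P \land R = \text{False} \land \text{True} = \text{False}
\lnot \lnot ((Q \land U) \lor S) \lor (P \land R) = \text{False} \lor \text{False} = \text{False}
\lnot (\lnot \lnot ((Q \land U) \lor S) \lor (P \land R)) = \lnot \text{False} = \text{True}
R \land T = \text{True} \land \text{True} = \text{True}
(R \land T) \lor T = \text{True} \lor \text{True} = \text{True}
T \lor R = \text{True} \lor \text{True} = \text{True}
Q \lor T = \text{False} \lor \text{True} = \text{True}
(Q \lor T) \lor T = \text{True} \lor \text{True} = \text{True}
\lnot ((Q \lor T) \lor T) = \lnot \text{True} = \text{False}
\lnot \lnot ((Q \lor T) \lor T) = \lnot \text{False} = \text{True}
R \lor \lnot \lnot ((Q \lor T) \lor T) = \text{True} \lor \text{True} = \text{True}
(R \lor \lnot \lnot ((Q \lor T) \lor T)) \lor P = \text{True} \lor \text{False} = \text{True}
\lnot ((R \lor \lnot \lnot ((Q \lor T) \lor T)) \lor P) = \lnot \text{True} = \text{False}
U \lor \lnot ((R \lor \lnot \lnot ((Q \lor T) \lor T)) \lor P) = \text{True} \lor \text{False} = \text{True}
\lnot (U \lor \lnot ((R \lor \lnot \lnot ((Q \lor T) \lor T)) \lor P)) = \lnot \text{True} = \text{False}
\lnot \lnot (U \lor \lnot ((R \lor \lnot \lnot ((Q \lor T) \lor T)) \lor P)) = \lnot \text{False} = \text{True}
U \lor P = \text{True} \lor \text{False} = \text{True}
\lnot \lnot (U \lor \lnot ((R \lor \lnot \lnot ((Q \lor T) \lor T)) \lor P)) \land (U \lor P) = \text{True} \land \text{True} = \text{True}
(T \lor R) \lor (\lnot \lnot (U \lor \lnot ((R \lor \lnot \lnot ((Q \lor T) \lor T)) \lor P)) \land (U \lor P)) = \text{True} \lor \text{True} = \text{True}
\lnot ((T \lor R) \lor (\lnot \lnot (U \lor \lnot ((R \lor \lnot \lnot ((Q \lor T) \lor T)) \lor P)) \land (U \lor P))) = \lnot \text{True} = \text{False}
((R \land T) \lor T) \lor \lnot ((T \lor R) \lor (\lnot \lnot (U \lor \lnot ((R \lor \lnot \lnot ((Q \lor T) \lor T)) \lor P)) \land (U \lor P))) = \text{True} \lor \text{False} = \text{True}
\lnot (\lnot \lnot ((Q \land U) \lor S) \lor (P \land R)) \land (((R \land T) \lor T) \lor \lnot ((T \lor R) \lor (\lnot \lnot (U \lor \lnot ((R \lor \lnot \lnot ((Q \lor T) \lor T)) \lor P)) \land (U \lor P)))) = \text{True} \land \text{True} = \text{True}
\lnot (\lnot (\lnot \lnot ((Q \land U) \lor S) \lor (P \land R)) \land (((R \land T) \lor T) \lor \lnot ((T \lor R) \lor (\lnot \lnot (U \lor \lnot ((R \lor \lnot \lnot ((Q \lor T) \lor T)) \lor P)) \land (U \lor P))))) = \lnot \text{True} = \text{False}

\text{False}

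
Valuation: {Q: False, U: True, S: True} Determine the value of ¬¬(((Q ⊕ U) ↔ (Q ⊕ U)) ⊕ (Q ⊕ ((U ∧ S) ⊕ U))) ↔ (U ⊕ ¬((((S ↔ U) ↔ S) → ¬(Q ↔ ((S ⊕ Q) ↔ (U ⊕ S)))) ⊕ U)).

True

Q ⊕ U = False ⊕ True = True
Q ⊕ U = False ⊕ True = True
(Q ⊕ U) ↔ (Q ⊕ U) = True ↔ True = True
U ∧ S = True ∧ True = True
(U ∧ S) ⊕ U = True ⊕ True = False
Q ⊕ ((U ∧ S) ⊕ U) = False ⊕ False = False
((Q ⊕ U) ↔ (Q ⊕ U)) ⊕ (Q ⊕ ((U ∧ S) ⊕ U)) = True ⊕ False = True
¬(((Q ⊕ U) ↔ (Q ⊕ U)) ⊕ (Q ⊕ ((U ∧ S) ⊕ U))) = ¬True = False
¬¬(((Q ⊕ U) ↔ (Q ⊕ U)) ⊕ (Q ⊕ ((U ∧ S) ⊕ U))) = ¬False = True
S ↔ U = True ↔ True = True
(S ↔ U) ↔ S = True ↔ True = True
S ⊕ Q = True ⊕ False = True
U ⊕ S = True ⊕ True = False
(S ⊕ Q) ↔ (U ⊕ S) = True ↔ False = False
Q ↔ ((S ⊕ Q) ↔ (U ⊕ S)) = False ↔ False = True
¬(Q ↔ ((S ⊕ Q) ↔ (U ⊕ S))) = ¬True = False
((S ↔ U) ↔ S) → ¬(Q ↔ ((S ⊕ Q) ↔ (U ⊕ S))) = True → False = False
(((S ↔ U) ↔ S) → ¬(Q ↔ ((S ⊕ Q) ↔ (U ⊕ S)))) ⊕ U = False ⊕ True = True
¬((((S ↔ U) ↔ S) → ¬(Q ↔ ((S ⊕ Q) ↔ (U ⊕ S)))) ⊕ U) = ¬True = False
U ⊕ ¬((((S ↔ U) ↔ S) → ¬(Q ↔ ((S ⊕ Q) ↔ (U ⊕ S)))) ⊕ U) = True ⊕ False = True
¬¬(((Q ⊕ U) ↔ (Q ⊕ U)) ⊕ (Q ⊕ ((U ∧ S) ⊕ U))) ↔ (U ⊕ ¬((((S ↔ U) ↔ S) → ¬(Q ↔ ((S ⊕ Q) ↔ (U ⊕ S)))) ⊕ U)) = True ↔ True = True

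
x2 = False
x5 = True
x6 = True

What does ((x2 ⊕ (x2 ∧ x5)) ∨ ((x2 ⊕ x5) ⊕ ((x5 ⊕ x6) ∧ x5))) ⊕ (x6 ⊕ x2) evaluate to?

x2 ∧ x5 = False ∧ True = False
x2 ⊕ (x2 ∧ x5) = False ⊕ False = False
x2 ⊕ x5 = False ⊕ True = True
x5 ⊕ x6 = True ⊕ True = False
(x5 ⊕ x6) ∧ x5 = False ∧ True = False
(x2 ⊕ x5) ⊕ ((x5 ⊕ x6) ∧ x5) = True ⊕ False = True
(x2 ⊕ (x2 ∧ x5)) ∨ ((x2 ⊕ x5) ⊕ ((x5 ⊕ x6) ∧ x5)) = False ∨ True = True
x6 ⊕ x2 = True ⊕ False = True
((x2 ⊕ (x2 ∧ x5)) ∨ ((x2 ⊕ x5) ⊕ ((x5 ⊕ x6) ∧ x5))) ⊕ (x6 ⊕ x2) = True ⊕ True = False

False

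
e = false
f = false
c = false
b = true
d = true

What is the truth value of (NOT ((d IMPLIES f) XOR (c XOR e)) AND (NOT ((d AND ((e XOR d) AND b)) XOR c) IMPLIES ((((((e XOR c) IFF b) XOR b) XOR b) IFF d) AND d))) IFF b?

d IMPLIES f = true IMPLIES false = false
c XOR e = false XOR false = false
(d IMPLIES f) XOR (c XOR e) = false XOR false = false
NOT ((d IMPLIES f) XOR (c XOR e)) = NOT false = true
e XOR d = false XOR true = true
(e XOR d) AND b = true AND true = true
d AND ((e XOR d) AND b) = true AND true = true
(d AND ((e XOR d) AND b)) XOR c = true XOR false = true
NOT ((d AND ((e XOR d) AND b)) XOR c) = NOT true = false
e XOR c = false XOR false = false
(e XOR c) IFF b = false IFF true = false
((e XOR c) IFF b) XOR b = false XOR true = true
(((e XOR c) IFF b) XOR b) XOR b = true XOR true = false
((((e XOR c) IFF b) XOR b) XOR b) IFF d = false IFF true = false
(((((e XOR c) IFF b) XOR b) XOR b) IFF d) AND d = false AND true = false
NOT ((d AND ((e XOR d) AND b)) XOR c) IMPLIES ((((((e XOR c) IFF b) XOR b) XOR b) IFF d) AND d) = false IMPLIES false = true
NOT ((d IMPLIES f) XOR (c XOR e)) AND (NOT ((d AND ((e XOR d) AND b)) XOR c) IMPLIES ((((((e XOR c) IFF b) XOR b) XOR b) IFF d) AND d)) = true AND true = true
(NOT ((d IMPLIES f) XOR (c XOR e)) AND (NOT ((d AND ((e XOR d) AND b)) XOR c) IMPLIES ((((((e XOR c) IFF b) XOR b) XOR b) IFF d) AND d))) IFF b = true IFF true = true

true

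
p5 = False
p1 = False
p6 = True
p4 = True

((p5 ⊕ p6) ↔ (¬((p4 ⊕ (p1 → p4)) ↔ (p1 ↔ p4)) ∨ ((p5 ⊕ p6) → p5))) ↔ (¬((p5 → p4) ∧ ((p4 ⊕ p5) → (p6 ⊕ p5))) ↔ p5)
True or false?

False

p5 ⊕ p6 = False ⊕ True = True
p1 → p4 = False → True = True
p4 ⊕ (p1 → p4) = True ⊕ True = False
p1 ↔ p4 = False ↔ True = False
(p4 ⊕ (p1 → p4)) ↔ (p1 ↔ p4) = False ↔ False = True
¬((p4 ⊕ (p1 → p4)) ↔ (p1 ↔ p4)) = ¬True = False
p5 ⊕ p6 = False ⊕ True = True
(p5 ⊕ p6) → p5 = True → False = False
¬((p4 ⊕ (p1 → p4)) ↔ (p1 ↔ p4)) ∨ ((p5 ⊕ p6) → p5) = False ∨ False = False
(p5 ⊕ p6) ↔ (¬((p4 ⊕ (p1 → p4)) ↔ (p1 ↔ p4)) ∨ ((p5 ⊕ p6) → p5)) = True ↔ False = False
p5 → p4 = False → True = True
p4 ⊕ p5 = True ⊕ False = True
p6 ⊕ p5 = True ⊕ False = True
(p4 ⊕ p5) → (p6 ⊕ p5) = True → True = True
(p5 → p4) ∧ ((p4 ⊕ p5) → (p6 ⊕ p5)) = True ∧ True = True
¬((p5 → p4) ∧ ((p4 ⊕ p5) → (p6 ⊕ p5))) = ¬True = False
¬((p5 → p4) ∧ ((p4 ⊕ p5) → (p6 ⊕ p5))) ↔ p5 = False ↔ False = True
((p5 ⊕ p6) ↔ (¬((p4 ⊕ (p1 → p4)) ↔ (p1 ↔ p4)) ∨ ((p5 ⊕ p6) → p5))) ↔ (¬((p5 → p4) ∧ ((p4 ⊕ p5) → (p6 ⊕ p5))) ↔ p5) = False ↔ True = False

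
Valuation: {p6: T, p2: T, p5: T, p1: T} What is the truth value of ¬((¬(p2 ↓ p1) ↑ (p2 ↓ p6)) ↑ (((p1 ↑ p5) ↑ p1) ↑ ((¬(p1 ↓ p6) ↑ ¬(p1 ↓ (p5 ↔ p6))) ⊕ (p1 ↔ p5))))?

p2 ↓ p1 = T ↓ T = F
¬(p2 ↓ p1) = ¬F = T
p2 ↓ p6 = T ↓ T = F
¬(p2 ↓ p1) ↑ (p2 ↓ p6) = T ↑ F = T
p1 ↑ p5 = T ↑ T = F
(p1 ↑ p5) ↑ p1 = F ↑ T = T
p1 ↓ p6 = T ↓ T = F
¬(p1 ↓ p6) = ¬F = T
p5 ↔ p6 = T ↔ T = T
p1 ↓ (p5 ↔ p6) = T ↓ T = F
¬(p1 ↓ (p5 ↔ p6)) = ¬F = T
¬(p1 ↓ p6) ↑ ¬(p1 ↓ (p5 ↔ p6)) = T ↑ T = F
p1 ↔ p5 = T ↔ T = T
(¬(p1 ↓ p6) ↑ ¬(p1 ↓ (p5 ↔ p6))) ⊕ (p1 ↔ p5) = F ⊕ T = T
((p1 ↑ p5) ↑ p1) ↑ ((¬(p1 ↓ p6) ↑ ¬(p1 ↓ (p5 ↔ p6))) ⊕ (p1 ↔ p5)) = T ↑ T = F
(¬(p2 ↓ p1) ↑ (p2 ↓ p6)) ↑ (((p1 ↑ p5) ↑ p1) ↑ ((¬(p1 ↓ p6) ↑ ¬(p1 ↓ (p5 ↔ p6))) ⊕ (p1 ↔ p5))) = T ↑ F = T
¬((¬(p2 ↓ p1) ↑ (p2 ↓ p6)) ↑ (((p1 ↑ p5) ↑ p1) ↑ ((¬(p1 ↓ p6) ↑ ¬(p1 ↓ (p5 ↔ p6))) ⊕ (p1 ↔ p5)))) = ¬T = F

F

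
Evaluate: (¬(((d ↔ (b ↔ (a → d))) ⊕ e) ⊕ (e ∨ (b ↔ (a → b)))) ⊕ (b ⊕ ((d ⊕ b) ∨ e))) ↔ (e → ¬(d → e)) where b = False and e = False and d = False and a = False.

False

a → d = False → False = True
b ↔ (a → d) = False ↔ True = False
d ↔ (b ↔ (a → d)) = False ↔ False = True
(d ↔ (b ↔ (a → d))) ⊕ e = True ⊕ False = True
a → b = False → False = True
b ↔ (a → b) = False ↔ True = False
e ∨ (b ↔ (a → b)) = False ∨ False = False
((d ↔ (b ↔ (a → d))) ⊕ e) ⊕ (e ∨ (b ↔ (a → b))) = True ⊕ False = True
¬(((d ↔ (b ↔ (a → d))) ⊕ e) ⊕ (e ∨ (b ↔ (a → b)))) = ¬True = False
d ⊕ b = False ⊕ False = False
(d ⊕ b) ∨ e = False ∨ False = False
b ⊕ ((d ⊕ b) ∨ e) = False ⊕ False = False
¬(((d ↔ (b ↔ (a → d))) ⊕ e) ⊕ (e ∨ (b ↔ (a → b)))) ⊕ (b ⊕ ((d ⊕ b) ∨ e)) = False ⊕ False = False
d → e = False → False = True
¬(d → e) = ¬True = False
e → ¬(d → e) = False → False = True
(¬(((d ↔ (b ↔ (a → d))) ⊕ e) ⊕ (e ∨ (b ↔ (a → b)))) ⊕ (b ⊕ ((d ⊕ b) ∨ e))) ↔ (e → ¬(d → e)) = False ↔ True = False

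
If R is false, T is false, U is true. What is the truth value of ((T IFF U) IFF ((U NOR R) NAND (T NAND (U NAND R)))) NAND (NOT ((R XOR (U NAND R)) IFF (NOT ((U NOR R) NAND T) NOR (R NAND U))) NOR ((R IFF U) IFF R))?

True

T IFF U = False IFF True = False
U NOR R = True NOR False = False
U NAND R = True NAND False = True
T NAND (U NAND R) = False NAND True = True
(U NOR R) NAND (T NAND (U NAND R)) = False NAND True = True
(T IFF U) IFF ((U NOR R) NAND (T NAND (U NAND R))) = False IFF True = False
U NAND R = True NAND False = True
R XOR (U NAND R) = False XOR True = True
U NOR R = True NOR False = False
(U NOR R) NAND T = False NAND False = True
NOT ((U NOR R) NAND T) = NOT True = False
R NAND U = False NAND True = True
NOT ((U NOR R) NAND T) NOR (R NAND U) = False NOR True = False
(R XOR (U NAND R)) IFF (NOT ((U NOR R) NAND T) NOR (R NAND U)) = True IFF False = False
NOT ((R XOR (U NAND R)) IFF (NOT ((U NOR R) NAND T) NOR (R NAND U))) = NOT False = True
R IFF U = False IFF True = False
(R IFF U) IFF R = False IFF False = True
NOT ((R XOR (U NAND R)) IFF (NOT ((U NOR R) NAND T) NOR (R NAND U))) NOR ((R IFF U) IFF R) = True NOR True = False
((T IFF U) IFF ((U NOR R) NAND (T NAND (U NAND R)))) NAND (NOT ((R XOR (U NAND R)) IFF (NOT ((U NOR R) NAND T) NOR (R NAND U))) NOR ((R IFF U) IFF R)) = False NAND False = True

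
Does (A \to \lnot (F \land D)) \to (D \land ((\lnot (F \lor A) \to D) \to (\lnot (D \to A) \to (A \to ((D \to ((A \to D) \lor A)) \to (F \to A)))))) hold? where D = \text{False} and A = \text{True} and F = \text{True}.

\text{False}

F \land D = \text{True} \land \text{False} = \text{False}
\lnot (F \land D) = \lnot \text{False} = \text{True}
A \to \lnot (F \land D) = \text{True} \to \text{True} = \text{True}
F \lor A = \text{True} \lor \text{True} = \text{True}
\lnot (F \lor A) = \lnot \text{True} = \text{False}
\lnot (F \lor A) \to D = \text{False} \to \text{False} = \text{True}
D \to A = \text{False} \to \text{True} = \text{True}
\lnot (D \to A) = \lnot \text{True} = \text{False}
A \to D = \text{True} \to \text{False} = \text{False}
(A \to D) \lor A = \text{False} \lor \text{True} = \text{True}
D \to ((A \to D) \lor A) = \text{False} \to \text{True} = \text{True}
F \to A = \text{True} \to \text{True} = \text{True}
(D \to ((A \to D) \lor A)) \to (F \to A) = \text{True} \to \text{True} = \text{True}
A \to ((D \to ((A \to D) \lor A)) \to (F \to A)) = \text{True} \to \text{True} = \text{True}
\lnot (D \to A) \to (A \to ((D \to ((A \to D) \lor A)) \to (F \to A))) = \text{False} \to \text{True} = \text{True}
(\lnot (F \lor A) \to D) \to (\lnot (D \to A) \to (A \to ((D \to ((A \to D) \lor A)) \to (F \to A)))) = \text{True} \to \text{True} = \text{True}
D \land ((\lnot (F \lor A) \to D) \to (\lnot (D \to A) \to (A \to ((D \to ((A \to D) \lor A)) \to (F \to A))))) = \text{False} \land \text{True} = \text{False}
(A \to \lnot (F \land D)) \to (D \land ((\lnot (F \lor A) \to D) \to (\lnot (D \to A) \to (A \to ((D \to ((A \to D) \lor A)) \to (F \to A)))))) = \text{True} \to \text{False} = \text{False}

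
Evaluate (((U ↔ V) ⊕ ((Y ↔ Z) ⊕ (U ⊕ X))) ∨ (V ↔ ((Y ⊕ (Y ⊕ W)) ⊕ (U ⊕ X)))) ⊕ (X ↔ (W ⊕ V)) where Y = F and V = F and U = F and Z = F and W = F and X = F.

F

U ↔ V = F ↔ F = T
Y ↔ Z = F ↔ F = T
U ⊕ X = F ⊕ F = F
(Y ↔ Z) ⊕ (U ⊕ X) = T ⊕ F = T
(U ↔ V) ⊕ ((Y ↔ Z) ⊕ (U ⊕ X)) = T ⊕ T = F
Y ⊕ W = F ⊕ F = F
Y ⊕ (Y ⊕ W) = F ⊕ F = F
U ⊕ X = F ⊕ F = F
(Y ⊕ (Y ⊕ W)) ⊕ (U ⊕ X) = F ⊕ F = F
V ↔ ((Y ⊕ (Y ⊕ W)) ⊕ (U ⊕ X)) = F ↔ F = T
((U ↔ V) ⊕ ((Y ↔ Z) ⊕ (U ⊕ X))) ∨ (V ↔ ((Y ⊕ (Y ⊕ W)) ⊕ (U ⊕ X))) = F ∨ T = T
W ⊕ V = F ⊕ F = F
X ↔ (W ⊕ V) = F ↔ F = T
(((U ↔ V) ⊕ ((Y ↔ Z) ⊕ (U ⊕ X))) ∨ (V ↔ ((Y ⊕ (Y ⊕ W)) ⊕ (U ⊕ X)))) ⊕ (X ↔ (W ⊕ V)) = T ⊕ T = F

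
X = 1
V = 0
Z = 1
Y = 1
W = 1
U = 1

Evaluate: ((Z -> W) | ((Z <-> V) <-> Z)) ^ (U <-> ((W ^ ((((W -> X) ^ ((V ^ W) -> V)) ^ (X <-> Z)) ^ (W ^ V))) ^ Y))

0

Substituting X=1, V=0, Z=1, Y=1, W=1, U=1:
Z -> W = 1 -> 1 = 1
Z <-> V = 1 <-> 0 = 0
(Z <-> V) <-> Z = 0 <-> 1 = 0
(Z -> W) | ((Z <-> V) <-> Z) = 1 | 0 = 1
W -> X = 1 -> 1 = 1
V ^ W = 0 ^ 1 = 1
(V ^ W) -> V = 1 -> 0 = 0
(W -> X) ^ ((V ^ W) -> V) = 1 ^ 0 = 1
X <-> Z = 1 <-> 1 = 1
((W -> X) ^ ((V ^ W) -> V)) ^ (X <-> Z) = 1 ^ 1 = 0
W ^ V = 1 ^ 0 = 1
(((W -> X) ^ ((V ^ W) -> V)) ^ (X <-> Z)) ^ (W ^ V) = 0 ^ 1 = 1
W ^ ((((W -> X) ^ ((V ^ W) -> V)) ^ (X <-> Z)) ^ (W ^ V)) = 1 ^ 1 = 0
(W ^ ((((W -> X) ^ ((V ^ W) -> V)) ^ (X <-> Z)) ^ (W ^ V))) ^ Y = 0 ^ 1 = 1
U <-> ((W ^ ((((W -> X) ^ ((V ^ W) -> V)) ^ (X <-> Z)) ^ (W ^ V))) ^ Y) = 1 <-> 1 = 1
((Z -> W) | ((Z <-> V) <-> Z)) ^ (U <-> ((W ^ ((((W -> X) ^ ((V ^ W) -> V)) ^ (X <-> Z)) ^ (W ^ V))) ^ Y)) = 1 ^ 1 = 0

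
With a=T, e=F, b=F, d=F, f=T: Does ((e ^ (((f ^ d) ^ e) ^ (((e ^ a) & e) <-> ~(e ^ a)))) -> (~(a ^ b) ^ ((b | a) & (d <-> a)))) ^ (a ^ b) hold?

Substituting a=T, e=F, b=F, d=F, f=T:
f ^ d = T ^ F = T
(f ^ d) ^ e = T ^ F = T
e ^ a = F ^ T = T
(e ^ a) & e = T & F = F
e ^ a = F ^ T = T
~(e ^ a) = ~T = F
((e ^ a) & e) <-> ~(e ^ a) = F <-> F = T
((f ^ d) ^ e) ^ (((e ^ a) & e) <-> ~(e ^ a)) = T ^ T = F
e ^ (((f ^ d) ^ e) ^ (((e ^ a) & e) <-> ~(e ^ a))) = F ^ F = F
a ^ b = T ^ F = T
~(a ^ b) = ~T = F
b | a = F | T = T
d <-> a = F <-> T = F
(b | a) & (d <-> a) = T & F = F
~(a ^ b) ^ ((b | a) & (d <-> a)) = F ^ F = F
(e ^ (((f ^ d) ^ e) ^ (((e ^ a) & e) <-> ~(e ^ a)))) -> (~(a ^ b) ^ ((b | a) & (d <-> a))) = F -> F = T
a ^ b = T ^ F = T
((e ^ (((f ^ d) ^ e) ^ (((e ^ a) & e) <-> ~(e ^ a)))) -> (~(a ^ b) ^ ((b | a) & (d <-> a)))) ^ (a ^ b) = T ^ T = F

F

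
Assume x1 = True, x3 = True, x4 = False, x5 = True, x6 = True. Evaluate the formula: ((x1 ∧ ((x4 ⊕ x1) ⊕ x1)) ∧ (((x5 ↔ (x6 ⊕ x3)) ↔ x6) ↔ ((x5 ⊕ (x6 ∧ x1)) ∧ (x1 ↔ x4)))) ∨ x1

True

x4 ⊕ x1 = False ⊕ True = True
(x4 ⊕ x1) ⊕ x1 = True ⊕ True = False
x1 ∧ ((x4 ⊕ x1) ⊕ x1) = True ∧ False = False
x6 ⊕ x3 = True ⊕ True = False
x5 ↔ (x6 ⊕ x3) = True ↔ False = False
(x5 ↔ (x6 ⊕ x3)) ↔ x6 = False ↔ True = False
x6 ∧ x1 = True ∧ True = True
x5 ⊕ (x6 ∧ x1) = True ⊕ True = False
x1 ↔ x4 = True ↔ False = False
(x5 ⊕ (x6 ∧ x1)) ∧ (x1 ↔ x4) = False ∧ False = False
((x5 ↔ (x6 ⊕ x3)) ↔ x6) ↔ ((x5 ⊕ (x6 ∧ x1)) ∧ (x1 ↔ x4)) = False ↔ False = True
(x1 ∧ ((x4 ⊕ x1) ⊕ x1)) ∧ (((x5 ↔ (x6 ⊕ x3)) ↔ x6) ↔ ((x5 ⊕ (x6 ∧ x1)) ∧ (x1 ↔ x4))) = False ∧ True = False
((x1 ∧ ((x4 ⊕ x1) ⊕ x1)) ∧ (((x5 ↔ (x6 ⊕ x3)) ↔ x6) ↔ ((x5 ⊕ (x6 ∧ x1)) ∧ (x1 ↔ x4)))) ∨ x1 = False ∨ True = True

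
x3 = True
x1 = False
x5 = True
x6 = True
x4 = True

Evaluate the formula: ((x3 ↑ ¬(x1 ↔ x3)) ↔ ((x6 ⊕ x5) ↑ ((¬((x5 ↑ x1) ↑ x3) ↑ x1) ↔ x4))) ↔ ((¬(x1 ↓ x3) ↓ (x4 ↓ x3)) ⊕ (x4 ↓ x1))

x1 ↔ x3 = False ↔ True = False
¬(x1 ↔ x3) = ¬False = True
x3 ↑ ¬(x1 ↔ x3) = True ↑ True = False
x6 ⊕ x5 = True ⊕ True = False
x5 ↑ x1 = True ↑ False = True
(x5 ↑ x1) ↑ x3 = True ↑ True = False
¬((x5 ↑ x1) ↑ x3) = ¬False = True
¬((x5 ↑ x1) ↑ x3) ↑ x1 = True ↑ False = True
(¬((x5 ↑ x1) ↑ x3) ↑ x1) ↔ x4 = True ↔ True = True
(x6 ⊕ x5) ↑ ((¬((x5 ↑ x1) ↑ x3) ↑ x1) ↔ x4) = False ↑ True = True
(x3 ↑ ¬(x1 ↔ x3)) ↔ ((x6 ⊕ x5) ↑ ((¬((x5 ↑ x1) ↑ x3) ↑ x1) ↔ x4)) = False ↔ True = False
x1 ↓ x3 = False ↓ True = False
¬(x1 ↓ x3) = ¬False = True
x4 ↓ x3 = True ↓ True = False
¬(x1 ↓ x3) ↓ (x4 ↓ x3) = True ↓ False = False
x4 ↓ x1 = True ↓ False = False
(¬(x1 ↓ x3) ↓ (x4 ↓ x3)) ⊕ (x4 ↓ x1) = False ⊕ False = False
((x3 ↑ ¬(x1 ↔ x3)) ↔ ((x6 ⊕ x5) ↑ ((¬((x5 ↑ x1) ↑ x3) ↑ x1) ↔ x4))) ↔ ((¬(x1 ↓ x3) ↓ (x4 ↓ x3)) ⊕ (x4 ↓ x1)) = False ↔ False = True

True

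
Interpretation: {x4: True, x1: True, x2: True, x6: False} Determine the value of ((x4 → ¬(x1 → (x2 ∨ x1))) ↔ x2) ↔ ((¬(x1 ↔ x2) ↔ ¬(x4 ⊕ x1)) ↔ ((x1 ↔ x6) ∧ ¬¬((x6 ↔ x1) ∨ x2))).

x2 ∨ x1 = True ∨ True = True
x1 → (x2 ∨ x1) = True → True = True
¬(x1 → (x2 ∨ x1)) = ¬True = False
x4 → ¬(x1 → (x2 ∨ x1)) = True → False = False
(x4 → ¬(x1 → (x2 ∨ x1))) ↔ x2 = False ↔ True = False
x1 ↔ x2 = True ↔ True = True
¬(x1 ↔ x2) = ¬True = False
x4 ⊕ x1 = True ⊕ True = False
¬(x4 ⊕ x1) = ¬False = True
¬(x1 ↔ x2) ↔ ¬(x4 ⊕ x1) = False ↔ True = False
x1 ↔ x6 = True ↔ False = False
x6 ↔ x1 = False ↔ True = False
(x6 ↔ x1) ∨ x2 = False ∨ True = True
¬((x6 ↔ x1) ∨ x2) = ¬True = False
¬¬((x6 ↔ x1) ∨ x2) = ¬False = True
(x1 ↔ x6) ∧ ¬¬((x6 ↔ x1) ∨ x2) = False ∧ True = False
(¬(x1 ↔ x2) ↔ ¬(x4 ⊕ x1)) ↔ ((x1 ↔ x6) ∧ ¬¬((x6 ↔ x1) ∨ x2)) = False ↔ False = True
((x4 → ¬(x1 → (x2 ∨ x1))) ↔ x2) ↔ ((¬(x1 ↔ x2) ↔ ¬(x4 ⊕ x1)) ↔ ((x1 ↔ x6) ∧ ¬¬((x6 ↔ x1) ∨ x2))) = False ↔ True = False

False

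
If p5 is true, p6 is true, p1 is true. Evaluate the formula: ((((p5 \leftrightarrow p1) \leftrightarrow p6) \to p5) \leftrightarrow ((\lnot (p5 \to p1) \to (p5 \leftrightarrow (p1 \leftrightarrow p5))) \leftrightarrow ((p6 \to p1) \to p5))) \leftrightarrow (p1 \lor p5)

T

p5 \leftrightarrow p1 = T \leftrightarrow T = T
(p5 \leftrightarrow p1) \leftrightarrow p6 = T \leftrightarrow T = T
((p5 \leftrightarrow p1) \leftrightarrow p6) \to p5 = T \to T = T
p5 \to p1 = T \to T = T
\lnot (p5 \to p1) = \lnot T = F
p1 \leftrightarrow p5 = T \leftrightarrow T = T
p5 \leftrightarrow (p1 \leftrightarrow p5) = T \leftrightarrow T = T
\lnot (p5 \to p1) \to (p5 \leftrightarrow (p1 \leftrightarrow p5)) = F \to T = T
p6 \to p1 = T \to T = T
(p6 \to p1) \to p5 = T \to T = T
(\lnot (p5 \to p1) \to (p5 \leftrightarrow (p1 \leftrightarrow p5))) \leftrightarrow ((p6 \to p1) \to p5) = T \leftrightarrow T = T
(((p5 \leftrightarrow p1) \leftrightarrow p6) \to p5) \leftrightarrow ((\lnot (p5 \to p1) \to (p5 \leftrightarrow (p1 \leftrightarrow p5))) \leftrightarrow ((p6 \to p1) \to p5)) = T \leftrightarrow T = T
p1 \lor p5 = T \lor T = T
((((p5 \leftrightarrow p1) \leftrightarrow p6) \to p5) \leftrightarrow ((\lnot (p5 \to p1) \to (p5 \leftrightarrow (p1 \leftrightarrow p5))) \leftrightarrow ((p6 \to p1) \to p5))) \leftrightarrow (p1 \lor p5) = T \leftrightarrow T = T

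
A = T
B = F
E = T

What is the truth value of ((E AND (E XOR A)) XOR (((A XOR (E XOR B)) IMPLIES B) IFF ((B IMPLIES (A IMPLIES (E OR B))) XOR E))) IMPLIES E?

E XOR A = T XOR T = F
E AND (E XOR A) = T AND F = F
E XOR B = T XOR F = T
A XOR (E XOR B) = T XOR T = F
(A XOR (E XOR B)) IMPLIES B = F IMPLIES F = T
E OR B = T OR F = T
A IMPLIES (E OR B) = T IMPLIES T = T
B IMPLIES (A IMPLIES (E OR B)) = F IMPLIES T = T
(B IMPLIES (A IMPLIES (E OR B))) XOR E = T XOR T = F
((A XOR (E XOR B)) IMPLIES B) IFF ((B IMPLIES (A IMPLIES (E OR B))) XOR E) = T IFF F = F
(E AND (E XOR A)) XOR (((A XOR (E XOR B)) IMPLIES B) IFF ((B IMPLIES (A IMPLIES (E OR B))) XOR E)) = F XOR F = F
((E AND (E XOR A)) XOR (((A XOR (E XOR B)) IMPLIES B) IFF ((B IMPLIES (A IMPLIES (E OR B))) XOR E))) IMPLIES E = F IMPLIES T = T

T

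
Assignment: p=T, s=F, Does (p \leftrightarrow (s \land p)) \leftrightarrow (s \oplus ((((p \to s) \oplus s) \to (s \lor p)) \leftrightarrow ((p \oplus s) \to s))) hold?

T

s \land p = F \land T = F
p \leftrightarrow (s \land p) = T \leftrightarrow F = F
p \to s = T \to F = F
(p \to s) \oplus s = F \oplus F = F
s \lor p = F \lor T = T
((p \to s) \oplus s) \to (s \lor p) = F \to T = T
p \oplus s = T \oplus F = T
(p \oplus s) \to s = T \to F = F
(((p \to s) \oplus s) \to (s \lor p)) \leftrightarrow ((p \oplus s) \to s) = T \leftrightarrow F = F
s \oplus ((((p \to s) \oplus s) \to (s \lor p)) \leftrightarrow ((p \oplus s) \to s)) = F \oplus F = F
(p \leftrightarrow (s \land p)) \leftrightarrow (s \oplus ((((p \to s) \oplus s) \to (s \lor p)) \leftrightarrow ((p \oplus s) \to s))) = F \leftrightarrow F = T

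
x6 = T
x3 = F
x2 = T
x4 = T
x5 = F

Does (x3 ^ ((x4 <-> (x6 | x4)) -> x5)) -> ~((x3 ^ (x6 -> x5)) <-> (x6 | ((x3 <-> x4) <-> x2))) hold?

T

x6 | x4 = T | T = T
x4 <-> (x6 | x4) = T <-> T = T
(x4 <-> (x6 | x4)) -> x5 = T -> F = F
x3 ^ ((x4 <-> (x6 | x4)) -> x5) = F ^ F = F
x6 -> x5 = T -> F = F
x3 ^ (x6 -> x5) = F ^ F = F
x3 <-> x4 = F <-> T = F
(x3 <-> x4) <-> x2 = F <-> T = F
x6 | ((x3 <-> x4) <-> x2) = T | F = T
(x3 ^ (x6 -> x5)) <-> (x6 | ((x3 <-> x4) <-> x2)) = F <-> T = F
~((x3 ^ (x6 -> x5)) <-> (x6 | ((x3 <-> x4) <-> x2))) = ~F = T
(x3 ^ ((x4 <-> (x6 | x4)) -> x5)) -> ~((x3 ^ (x6 -> x5)) <-> (x6 | ((x3 <-> x4) <-> x2))) = F -> T = T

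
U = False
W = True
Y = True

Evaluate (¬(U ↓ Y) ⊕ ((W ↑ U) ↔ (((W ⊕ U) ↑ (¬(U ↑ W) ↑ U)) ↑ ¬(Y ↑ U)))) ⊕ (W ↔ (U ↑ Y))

True

U ↓ Y = False ↓ True = False
¬(U ↓ Y) = ¬False = True
W ↑ U = True ↑ False = True
W ⊕ U = True ⊕ False = True
U ↑ W = False ↑ True = True
¬(U ↑ W) = ¬True = False
¬(U ↑ W) ↑ U = False ↑ False = True
(W ⊕ U) ↑ (¬(U ↑ W) ↑ U) = True ↑ True = False
Y ↑ U = True ↑ False = True
¬(Y ↑ U) = ¬True = False
((W ⊕ U) ↑ (¬(U ↑ W) ↑ U)) ↑ ¬(Y ↑ U) = False ↑ False = True
(W ↑ U) ↔ (((W ⊕ U) ↑ (¬(U ↑ W) ↑ U)) ↑ ¬(Y ↑ U)) = True ↔ True = True
¬(U ↓ Y) ⊕ ((W ↑ U) ↔ (((W ⊕ U) ↑ (¬(U ↑ W) ↑ U)) ↑ ¬(Y ↑ U))) = True ⊕ True = False
U ↑ Y = False ↑ True = True
W ↔ (U ↑ Y) = True ↔ True = True
(¬(U ↓ Y) ⊕ ((W ↑ U) ↔ (((W ⊕ U) ↑ (¬(U ↑ W) ↑ U)) ↑ ¬(Y ↑ U)))) ⊕ (W ↔ (U ↑ Y)) = False ⊕ True = True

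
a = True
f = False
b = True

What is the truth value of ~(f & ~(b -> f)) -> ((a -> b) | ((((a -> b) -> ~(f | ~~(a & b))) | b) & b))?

True

b -> f = True -> False = False
~(b -> f) = ~False = True
f & ~(b -> f) = False & True = False
~(f & ~(b -> f)) = ~False = True
a -> b = True -> True = True
a -> b = True -> True = True
a & b = True & True = True
~(a & b) = ~True = False
~~(a & b) = ~False = True
f | ~~(a & b) = False | True = True
~(f | ~~(a & b)) = ~True = False
(a -> b) -> ~(f | ~~(a & b)) = True -> False = False
((a -> b) -> ~(f | ~~(a & b))) | b = False | True = True
(((a -> b) -> ~(f | ~~(a & b))) | b) & b = True & True = True
(a -> b) | ((((a -> b) -> ~(f | ~~(a & b))) | b) & b) = True | True = True
~(f & ~(b -> f)) -> ((a -> b) | ((((a -> b) -> ~(f | ~~(a & b))) | b) & b)) = True -> True = True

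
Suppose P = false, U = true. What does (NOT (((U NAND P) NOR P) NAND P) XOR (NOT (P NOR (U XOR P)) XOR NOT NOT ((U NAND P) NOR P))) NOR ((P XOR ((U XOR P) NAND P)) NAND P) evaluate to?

U NAND P = true NAND false = true
(U NAND P) NOR P = true NOR false = false
((U NAND P) NOR P) NAND P = false NAND false = true
NOT (((U NAND P) NOR P) NAND P) = NOT true = false
U XOR P = true XOR false = true
P NOR (U XOR P) = false NOR true = false
NOT (P NOR (U XOR P)) = NOT false = true
U NAND P = true NAND false = true
(U NAND P) NOR P = true NOR false = false
NOT ((U NAND P) NOR P) = NOT false = true
NOT NOT ((U NAND P) NOR P) = NOT true = false
NOT (P NOR (U XOR P)) XOR NOT NOT ((U NAND P) NOR P) = true XOR false = true
NOT (((U NAND P) NOR P) NAND P) XOR (NOT (P NOR (U XOR P)) XOR NOT NOT ((U NAND P) NOR P)) = false XOR true = true
U XOR P = true XOR false = true
(U XOR P) NAND P = true NAND false = true
P XOR ((U XOR P) NAND P) = false XOR true = true
(P XOR ((U XOR P) NAND P)) NAND P = true NAND false = true
(NOT (((U NAND P) NOR P) NAND P) XOR (NOT (P NOR (U XOR P)) XOR NOT NOT ((U NAND P) NOR P))) NOR ((P XOR ((U XOR P) NAND P)) NAND P) = true NOR true = false

false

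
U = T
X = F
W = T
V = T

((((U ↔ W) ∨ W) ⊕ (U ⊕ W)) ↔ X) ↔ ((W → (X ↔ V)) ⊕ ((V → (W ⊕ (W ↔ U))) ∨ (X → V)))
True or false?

U ↔ W = T ↔ T = T
(U ↔ W) ∨ W = T ∨ T = T
U ⊕ W = T ⊕ T = F
((U ↔ W) ∨ W) ⊕ (U ⊕ W) = T ⊕ F = T
(((U ↔ W) ∨ W) ⊕ (U ⊕ W)) ↔ X = T ↔ F = F
X ↔ V = F ↔ T = F
W → (X ↔ V) = T → F = F
W ↔ U = T ↔ T = T
W ⊕ (W ↔ U) = T ⊕ T = F
V → (W ⊕ (W ↔ U)) = T → F = F
X → V = F → T = T
(V → (W ⊕ (W ↔ U))) ∨ (X → V) = F ∨ T = T
(W → (X ↔ V)) ⊕ ((V → (W ⊕ (W ↔ U))) ∨ (X → V)) = F ⊕ T = T
((((U ↔ W) ∨ W) ⊕ (U ⊕ W)) ↔ X) ↔ ((W → (X ↔ V)) ⊕ ((V → (W ⊕ (W ↔ U))) ∨ (X → V))) = F ↔ T = F

F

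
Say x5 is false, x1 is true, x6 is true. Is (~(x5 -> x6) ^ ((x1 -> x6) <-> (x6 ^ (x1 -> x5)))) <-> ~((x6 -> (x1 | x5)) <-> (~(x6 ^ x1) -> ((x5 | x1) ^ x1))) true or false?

Substituting x5=F, x1=T, x6=T:
x5 -> x6 = F -> T = T
~(x5 -> x6) = ~T = F
x1 -> x6 = T -> T = T
x1 -> x5 = T -> F = F
x6 ^ (x1 -> x5) = T ^ F = T
(x1 -> x6) <-> (x6 ^ (x1 -> x5)) = T <-> T = T
~(x5 -> x6) ^ ((x1 -> x6) <-> (x6 ^ (x1 -> x5))) = F ^ T = T
x1 | x5 = T | F = T
x6 -> (x1 | x5) = T -> T = T
x6 ^ x1 = T ^ T = F
~(x6 ^ x1) = ~F = T
x5 | x1 = F | T = T
(x5 | x1) ^ x1 = T ^ T = F
~(x6 ^ x1) -> ((x5 | x1) ^ x1) = T -> F = F
(x6 -> (x1 | x5)) <-> (~(x6 ^ x1) -> ((x5 | x1) ^ x1)) = T <-> F = F
~((x6 -> (x1 | x5)) <-> (~(x6 ^ x1) -> ((x5 | x1) ^ x1))) = ~F = T
(~(x5 -> x6) ^ ((x1 -> x6) <-> (x6 ^ (x1 -> x5)))) <-> ~((x6 -> (x1 | x5)) <-> (~(x6 ^ x1) -> ((x5 | x1) ^ x1))) = T <-> T = T

T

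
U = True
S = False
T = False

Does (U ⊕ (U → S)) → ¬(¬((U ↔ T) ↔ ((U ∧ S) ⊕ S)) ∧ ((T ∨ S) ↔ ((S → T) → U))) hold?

U → S = True → False = False
U ⊕ (U → S) = True ⊕ False = True
U ↔ T = True ↔ False = False
U ∧ S = True ∧ False = False
(U ∧ S) ⊕ S = False ⊕ False = False
(U ↔ T) ↔ ((U ∧ S) ⊕ S) = False ↔ False = True
¬((U ↔ T) ↔ ((U ∧ S) ⊕ S)) = ¬True = False
T ∨ S = False ∨ False = False
S → T = False → False = True
(S → T) → U = True → True = True
(T ∨ S) ↔ ((S → T) → U) = False ↔ True = False
¬((U ↔ T) ↔ ((U ∧ S) ⊕ S)) ∧ ((T ∨ S) ↔ ((S → T) → U)) = False ∧ False = False
¬(¬((U ↔ T) ↔ ((U ∧ S) ⊕ S)) ∧ ((T ∨ S) ↔ ((S → T) → U))) = ¬False = True
(U ⊕ (U → S)) → ¬(¬((U ↔ T) ↔ ((U ∧ S) ⊕ S)) ∧ ((T ∨ S) ↔ ((S → T) → U))) = True → True = True

True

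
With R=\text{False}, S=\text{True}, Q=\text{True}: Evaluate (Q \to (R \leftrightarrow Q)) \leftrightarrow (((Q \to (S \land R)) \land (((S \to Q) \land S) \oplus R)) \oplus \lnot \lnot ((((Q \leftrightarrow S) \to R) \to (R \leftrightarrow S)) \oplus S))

\text{True}

R \leftrightarrow Q = \text{False} \leftrightarrow \text{True} = \text{False}
Q \to (R \leftrightarrow Q) = \text{True} \to \text{False} = \text{False}
S \land R = \text{True} \land \text{False} = \text{False}
Q \to (S \land R) = \text{True} \to \text{False} = \text{False}
S \to Q = \text{True} \to \text{True} = \text{True}
(S \to Q) \land S = \text{True} \land \text{True} = \text{True}
((S \to Q) \land S) \oplus R = \text{True} \oplus \text{False} = \text{True}
(Q \to (S \land R)) \land (((S \to Q) \land S) \oplus R) = \text{False} \land \text{True} = \text{False}
Q \leftrightarrow S = \text{True} \leftrightarrow \text{True} = \text{True}
(Q \leftrightarrow S) \to R = \text{True} \to \text{False} = \text{False}
R \leftrightarrow S = \text{False} \leftrightarrow \text{True} = \text{False}
((Q \leftrightarrow S) \to R) \to (R \leftrightarrow S) = \text{False} \to \text{False} = \text{True}
(((Q \leftrightarrow S) \to R) \to (R \leftrightarrow S)) \oplus S = \text{True} \oplus \text{True} = \text{False}
\lnot ((((Q \leftrightarrow S) \to R) \to (R \leftrightarrow S)) \oplus S) = \lnot \text{False} = \text{True}
\lnot \lnot ((((Q \leftrightarrow S) \to R) \to (R \leftrightarrow S)) \oplus S) = \lnot \text{True} = \text{False}
((Q \to (S \land R)) \land (((S \to Q) \land S) \oplus R)) \oplus \lnot \lnot ((((Q \leftrightarrow S) \to R) \to (R \leftrightarrow S)) \oplus S) = \text{False} \oplus \text{False} = \text{False}
(Q \to (R \leftrightarrow Q)) \leftrightarrow (((Q \to (S \land R)) \land (((S \to Q) \land S) \oplus R)) \oplus \lnot \lnot ((((Q \leftrightarrow S) \to R) \to (R \leftrightarrow S)) \oplus S)) = \text{False} \leftrightarrow \text{False} = \text{True}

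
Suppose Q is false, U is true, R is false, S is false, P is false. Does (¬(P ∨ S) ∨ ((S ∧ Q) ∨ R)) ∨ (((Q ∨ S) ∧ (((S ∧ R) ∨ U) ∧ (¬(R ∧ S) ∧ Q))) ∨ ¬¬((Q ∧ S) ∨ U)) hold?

True

P ∨ S = False ∨ False = False
¬(P ∨ S) = ¬False = True
S ∧ Q = False ∧ False = False
(S ∧ Q) ∨ R = False ∨ False = False
¬(P ∨ S) ∨ ((S ∧ Q) ∨ R) = True ∨ False = True
Q ∨ S = False ∨ False = False
S ∧ R = False ∧ False = False
(S ∧ R) ∨ U = False ∨ True = True
R ∧ S = False ∧ False = False
¬(R ∧ S) = ¬False = True
¬(R ∧ S) ∧ Q = True ∧ False = False
((S ∧ R) ∨ U) ∧ (¬(R ∧ S) ∧ Q) = True ∧ False = False
(Q ∨ S) ∧ (((S ∧ R) ∨ U) ∧ (¬(R ∧ S) ∧ Q)) = False ∧ False = False
Q ∧ S = False ∧ False = False
(Q ∧ S) ∨ U = False ∨ True = True
¬((Q ∧ S) ∨ U) = ¬True = False
¬¬((Q ∧ S) ∨ U) = ¬False = True
((Q ∨ S) ∧ (((S ∧ R) ∨ U) ∧ (¬(R ∧ S) ∧ Q))) ∨ ¬¬((Q ∧ S) ∨ U) = False ∨ True = True
(¬(P ∨ S) ∨ ((S ∧ Q) ∨ R)) ∨ (((Q ∨ S) ∧ (((S ∧ R) ∨ U) ∧ (¬(R ∧ S) ∧ Q))) ∨ ¬¬((Q ∧ S) ∨ U)) = True ∨ True = True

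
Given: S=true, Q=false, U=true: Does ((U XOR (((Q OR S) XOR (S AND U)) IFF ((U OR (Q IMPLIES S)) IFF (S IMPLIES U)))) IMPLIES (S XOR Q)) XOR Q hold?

true

Substituting S=true, Q=false, U=true:
Q OR S = false OR true = true
S AND U = true AND true = true
(Q OR S) XOR (S AND U) = true XOR true = false
Q IMPLIES S = false IMPLIES true = true
U OR (Q IMPLIES S) = true OR true = true
S IMPLIES U = true IMPLIES true = true
(U OR (Q IMPLIES S)) IFF (S IMPLIES U) = true IFF true = true
((Q OR S) XOR (S AND U)) IFF ((U OR (Q IMPLIES S)) IFF (S IMPLIES U)) = false IFF true = false
U XOR (((Q OR S) XOR (S AND U)) IFF ((U OR (Q IMPLIES S)) IFF (S IMPLIES U))) = true XOR false = true
S XOR Q = true XOR false = true
(U XOR (((Q OR S) XOR (S AND U)) IFF ((U OR (Q IMPLIES S)) IFF (S IMPLIES U)))) IMPLIES (S XOR Q) = true IMPLIES true = true
((U XOR (((Q OR S) XOR (S AND U)) IFF ((U OR (Q IMPLIES S)) IFF (S IMPLIES U)))) IMPLIES (S XOR Q)) XOR Q = true XOR false = true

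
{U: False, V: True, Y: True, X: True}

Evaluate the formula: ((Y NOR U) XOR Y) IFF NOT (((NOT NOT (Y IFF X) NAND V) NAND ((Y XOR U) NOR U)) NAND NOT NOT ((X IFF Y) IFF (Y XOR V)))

False

Y NOR U = True NOR False = False
(Y NOR U) XOR Y = False XOR True = True
Y IFF X = True IFF True = True
NOT (Y IFF X) = NOT True = False
NOT NOT (Y IFF X) = NOT False = True
NOT NOT (Y IFF X) NAND V = True NAND True = False
Y XOR U = True XOR False = True
(Y XOR U) NOR U = True NOR False = False
(NOT NOT (Y IFF X) NAND V) NAND ((Y XOR U) NOR U) = False NAND False = True
X IFF Y = True IFF True = True
Y XOR V = True XOR True = False
(X IFF Y) IFF (Y XOR V) = True IFF False = False
NOT ((X IFF Y) IFF (Y XOR V)) = NOT False = True
NOT NOT ((X IFF Y) IFF (Y XOR V)) = NOT True = False
((NOT NOT (Y IFF X) NAND V) NAND ((Y XOR U) NOR U)) NAND NOT NOT ((X IFF Y) IFF (Y XOR V)) = True NAND False = True
NOT (((NOT NOT (Y IFF X) NAND V) NAND ((Y XOR U) NOR U)) NAND NOT NOT ((X IFF Y) IFF (Y XOR V))) = NOT True = False
((Y NOR U) XOR Y) IFF NOT (((NOT NOT (Y IFF X) NAND V) NAND ((Y XOR U) NOR U)) NAND NOT NOT ((X IFF Y) IFF (Y XOR V))) = True IFF False = False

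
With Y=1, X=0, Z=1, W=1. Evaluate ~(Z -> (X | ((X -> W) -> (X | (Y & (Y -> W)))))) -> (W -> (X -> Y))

1

X -> W = 0 -> 1 = 1
Y -> W = 1 -> 1 = 1
Y & (Y -> W) = 1 & 1 = 1
X | (Y & (Y -> W)) = 0 | 1 = 1
(X -> W) -> (X | (Y & (Y -> W))) = 1 -> 1 = 1
X | ((X -> W) -> (X | (Y & (Y -> W)))) = 0 | 1 = 1
Z -> (X | ((X -> W) -> (X | (Y & (Y -> W))))) = 1 -> 1 = 1
~(Z -> (X | ((X -> W) -> (X | (Y & (Y -> W)))))) = ~1 = 0
X -> Y = 0 -> 1 = 1
W -> (X -> Y) = 1 -> 1 = 1
~(Z -> (X | ((X -> W) -> (X | (Y & (Y -> W)))))) -> (W -> (X -> Y)) = 0 -> 1 = 1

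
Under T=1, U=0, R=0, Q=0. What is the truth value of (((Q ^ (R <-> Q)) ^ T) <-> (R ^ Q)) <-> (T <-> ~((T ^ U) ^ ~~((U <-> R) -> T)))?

R <-> Q = 0 <-> 0 = 1
Q ^ (R <-> Q) = 0 ^ 1 = 1
(Q ^ (R <-> Q)) ^ T = 1 ^ 1 = 0
R ^ Q = 0 ^ 0 = 0
((Q ^ (R <-> Q)) ^ T) <-> (R ^ Q) = 0 <-> 0 = 1
T ^ U = 1 ^ 0 = 1
U <-> R = 0 <-> 0 = 1
(U <-> R) -> T = 1 -> 1 = 1
~((U <-> R) -> T) = ~1 = 0
~~((U <-> R) -> T) = ~0 = 1
(T ^ U) ^ ~~((U <-> R) -> T) = 1 ^ 1 = 0
~((T ^ U) ^ ~~((U <-> R) -> T)) = ~0 = 1
T <-> ~((T ^ U) ^ ~~((U <-> R) -> T)) = 1 <-> 1 = 1
(((Q ^ (R <-> Q)) ^ T) <-> (R ^ Q)) <-> (T <-> ~((T ^ U) ^ ~~((U <-> R) -> T))) = 1 <-> 1 = 1

1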